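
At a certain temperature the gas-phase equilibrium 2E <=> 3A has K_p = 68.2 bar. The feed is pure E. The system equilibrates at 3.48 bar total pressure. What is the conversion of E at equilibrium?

X = 0.764

Take 1 mol E as basis and let X be its fractional conversion, so ξ = 0.5X.
Moles: n_E = 1 − X; n_A = 1.5X.
n_T = Σnᵢ = 1 + 0.5X.
Mole fractions y_i = n_i/n_T; K_p = p_A^3 / (p_E^2) with p_i = y_i·P.
Equating to 68.2 bar and solving on 0 < X < 1: X = 0.764.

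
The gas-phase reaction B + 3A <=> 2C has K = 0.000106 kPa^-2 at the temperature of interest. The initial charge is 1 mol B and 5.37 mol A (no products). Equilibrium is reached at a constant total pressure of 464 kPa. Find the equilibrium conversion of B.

Let X = conversion of B (basis 1 mol B); extent of reaction ξ = X.
Moles: n_B = 1 − X; n_A = 5.37 − 3X; n_C = 2X.
n_T = Σnᵢ = 6.37 − 2X.
Mole fractions y_i = n_i/n_T; K = p_C^2 / (p_B p_A^3) with p_i = y_i·P.
Setting this equal to 0.000106 kPa^-2 and taking the physical root (0 < X < 1) gives X = 0.867.

X = 0.867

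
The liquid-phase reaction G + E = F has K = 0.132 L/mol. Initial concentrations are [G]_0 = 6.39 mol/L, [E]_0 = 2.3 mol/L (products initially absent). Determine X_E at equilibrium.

X = 0.417

Let X = conversion of E; extent ξ = 2.3·X mol/L.
Concentrations: [G] = 6.39 − 2.3X; [E] = 2.3 − 2.3X; [F] = 2.3X.
K = [F] / ([G] [E]).
Solving K = 0.132 for X ∈ (0,1): X = 0.417.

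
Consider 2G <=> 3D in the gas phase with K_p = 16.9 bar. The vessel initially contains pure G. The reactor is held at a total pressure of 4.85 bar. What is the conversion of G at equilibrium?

X = 0.599

Basis: 1 mol G initially; let X = conversion of G. Extent ξ = 0.5X.
Moles: n_G = 1 − X; n_D = 1.5X.
Summing: n_T = 1 + 0.5X.
Mole fractions y_i = n_i/n_T; K_p = p_D^3 / (p_G^2) with p_i = y_i·P.
Substituting and setting equal to 16.9 bar gives a polynomial in X; the root in (0,1) is X = 0.599.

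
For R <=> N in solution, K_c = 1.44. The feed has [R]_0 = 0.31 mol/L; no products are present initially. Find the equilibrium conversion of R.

X = 0.590

Let X = conversion of R; extent ξ = 0.31·X mol/L.
Concentrations: [R] = 0.31 − 0.31X; [N] = 0.31X.
K_c = [N] / ([R]).
Solving K_c = 1.44 for X ∈ (0,1): X = 0.590.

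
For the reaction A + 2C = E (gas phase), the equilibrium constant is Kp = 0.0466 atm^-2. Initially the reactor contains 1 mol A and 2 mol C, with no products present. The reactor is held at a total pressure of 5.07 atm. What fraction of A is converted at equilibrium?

X = 0.292

Take 1 mol A as basis and let X be its fractional conversion, so ξ = X.
Moles: n_A = 1 − X; n_C = 2 − 2X; n_E = X.
Total moles n_T = 3 − 2X.
Mole fractions y_i = n_i/n_T; Kp = p_E / (p_A p_C^2) with p_i = y_i·P.
This yields a degree-3 equation in X; solving on (0,1), X = 0.292.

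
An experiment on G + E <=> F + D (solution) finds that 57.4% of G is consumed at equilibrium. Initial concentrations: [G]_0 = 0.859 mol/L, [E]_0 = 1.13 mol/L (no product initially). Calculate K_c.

Let X = conversion of G.
Concentrations: [G] = 0.859 − 0.859X; [E] = 1.13 − 0.859X; [F] = 0.859X; [D] = 0.859X.
At X = 0.574: [G] = 0.366, [E] = 0.637, [F] = 0.493, [D] = 0.493.
K_c = [F] [D] / ([G] [E]) = 1.04.

K_c = 1.04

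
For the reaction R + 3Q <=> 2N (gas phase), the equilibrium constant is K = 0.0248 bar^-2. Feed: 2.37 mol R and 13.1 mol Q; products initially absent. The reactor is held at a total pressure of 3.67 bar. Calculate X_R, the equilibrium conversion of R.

Let X = conversion of R (basis 2.37 mol R); extent of reaction ξ = 2.37X.
At extent ξ: n_R = 2.37 − 2.37X; n_Q = 13.1 − 7.11X; n_N = 4.74X.
Summing: n_T = 15.5 − 4.74X.
y_i = n_i/n_T, p_i = y_i·P. K = p_N^2 / (p_R p_Q^3).
This yields a degree-4 equation in X; solving on (0,1), X = 0.369.

X = 0.369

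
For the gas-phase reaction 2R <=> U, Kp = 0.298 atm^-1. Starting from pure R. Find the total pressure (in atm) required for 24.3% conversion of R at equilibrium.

P = 0.625 atm

Let X = conversion of R (basis 1 mol R); extent of reaction ξ = 0.5X.
Moles: n_R = 1 − X; n_U = 0.5X.
n_T = Σnᵢ = 1 − 0.5X.
Kp = p_U / (p_R^2) with p_i = (n_i/n_T)·P.
At X = 0.243: the mole-fraction product g(X) = Π y_i^ν_i = 0.1863. Since Kp = g(X)·P^{-1}, P = (g/Kp)^(1/1) = (0.1863/0.298)^(1/1) = 0.625 atm.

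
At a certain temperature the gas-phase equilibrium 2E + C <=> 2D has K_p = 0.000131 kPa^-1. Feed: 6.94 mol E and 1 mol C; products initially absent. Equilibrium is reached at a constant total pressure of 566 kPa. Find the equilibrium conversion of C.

Let X = conversion of C (basis 1 mol C); extent of reaction ξ = X.
At extent ξ: n_E = 6.94 − 2X; n_C = 1 − X; n_D = 2X.
Total moles n_T = 7.94 − X.
With p_i = (n_i/n_T)P, K_p = p_D^2 / (p_E^2 p_C).
Setting this equal to 0.000131 kPa^-1 and taking the physical root (0 < X < 1) gives X = 0.269.

X = 0.269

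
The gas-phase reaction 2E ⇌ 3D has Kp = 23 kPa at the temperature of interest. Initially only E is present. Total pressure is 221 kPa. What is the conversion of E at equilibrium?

X = 0.266

Basis: 1 mol E initially; let X = conversion of E. Extent ξ = 0.5X.
Mole table: n_E = 1 − X; n_D = 1.5X.
Summing: n_T = 1 + 0.5X.
y_i = n_i/n_T, p_i = y_i·P. Kp = p_D^3 / (p_E^2).
Equating to 23 kPa and solving on 0 < X < 1: X = 0.266.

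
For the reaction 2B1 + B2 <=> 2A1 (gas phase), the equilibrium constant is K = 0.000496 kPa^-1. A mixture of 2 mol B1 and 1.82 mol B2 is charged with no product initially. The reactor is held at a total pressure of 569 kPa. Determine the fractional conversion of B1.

Basis: 2 mol B1 initially; let X = conversion of B1. Extent ξ = X.
At extent ξ: n_B1 = 2 − 2X; n_B2 = 1.82 − X; n_A1 = 2X.
Total moles n_T = 3.82 − X.
With p_i = (n_i/n_T)P, K = p_A1^2 / (p_B1^2 p_B2).
This yields a degree-3 equation in X; solving on (0,1), X = 0.260.

X = 0.260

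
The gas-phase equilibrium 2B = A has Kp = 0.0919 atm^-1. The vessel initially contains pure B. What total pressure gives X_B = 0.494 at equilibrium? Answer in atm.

P = 7.9 atm

Take 1 mol B as basis and let X be its fractional conversion, so ξ = 0.5X.
Species balance: n_B = 1 − X; n_A = 0.5X.
n_T = Σnᵢ = 1 − 0.5X.
Kp = p_A / (p_B^2) with p_i = (n_i/n_T)·P.
At X = 0.494: the mole-fraction product g(X) = Π y_i^ν_i = 0.7264. Since Kp = g(X)·P^{-1}, P = (g/Kp)^(1/1) = (0.7264/0.0919)^(1/1) = 7.9 atm.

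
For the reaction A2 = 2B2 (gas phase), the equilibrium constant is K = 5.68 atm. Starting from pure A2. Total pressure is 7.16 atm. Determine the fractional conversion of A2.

X = 0.407

Take 1 mol A2 as basis and let X be its fractional conversion, so ξ = X.
Moles: n_A2 = 1 − X; n_B2 = 2X.
Total moles n_T = 1 + X.
Mole fractions y_i = n_i/n_T; K = p_B2^2 / (p_A2) with p_i = y_i·P.
This yields a degree-2 equation in X; solving on (0,1), X = 0.407.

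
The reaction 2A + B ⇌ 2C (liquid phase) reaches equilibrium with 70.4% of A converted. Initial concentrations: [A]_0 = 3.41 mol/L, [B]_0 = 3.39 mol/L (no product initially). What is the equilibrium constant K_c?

Let X = conversion of A.
Concentrations: [A] = 3.41 − 3.41X; [B] = 3.39 − 1.71X; [C] = 3.41X.
At X = 0.704: [A] = 1.01, [B] = 2.19, [C] = 2.4.
K_c = [C]^2 / ([A]^2 [B]) = 2.58 L/mol.

K_c = 2.58 L/mol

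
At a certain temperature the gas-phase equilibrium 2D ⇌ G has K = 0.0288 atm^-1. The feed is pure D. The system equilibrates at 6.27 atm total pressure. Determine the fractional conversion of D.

Basis: 1 mol D initially; let X = conversion of D. Extent ξ = 0.5X.
Moles: n_D = 1 − X; n_G = 0.5X.
Total moles n_T = 1 − 0.5X.
y_i = n_i/n_T, p_i = y_i·P. K = p_G / (p_D^2).
Equating to 0.0288 atm^-1 and solving on 0 < X < 1: X = 0.238.

X = 0.238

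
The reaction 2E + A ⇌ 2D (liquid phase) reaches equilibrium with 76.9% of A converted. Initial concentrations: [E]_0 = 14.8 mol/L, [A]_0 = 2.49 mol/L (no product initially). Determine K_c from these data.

K_c = 0.212 L/mol

Let X = conversion of A.
Concentrations: [E] = 14.8 − 4.98X; [A] = 2.49 − 2.49X; [D] = 4.98X.
At X = 0.769: [E] = 11, [A] = 0.575, [D] = 3.83.
K_c = [D]^2 / ([E]^2 [A]) = 0.212 L/mol.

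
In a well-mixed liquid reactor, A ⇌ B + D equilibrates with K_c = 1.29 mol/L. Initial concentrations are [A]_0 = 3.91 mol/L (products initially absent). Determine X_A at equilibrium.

X = 0.433

Let X = conversion of A; extent ξ = 3.91·X mol/L.
Concentrations: [A] = 3.91 − 3.91X; [B] = 3.91X; [D] = 3.91X.
K_c = [B] [D] / ([A]).
Setting equal to 1.29 and solving for X on (0,1) gives X = 0.433.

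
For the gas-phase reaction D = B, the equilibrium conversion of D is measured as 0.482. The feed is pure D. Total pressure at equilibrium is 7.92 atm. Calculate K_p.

Let X = conversion of D (basis 1 mol D); extent of reaction ξ = X.
At extent ξ: n_D = 1 − X; n_B = X.
Total moles n_T = 1 (Δν = 0, constant).
At X = 0.482: n_D = 0.518, n_B = 0.482, n_T = 1.
p_i = (n_i/n_T)·P. K_p = p_B / (p_D) = 0.931.

K_p = 0.931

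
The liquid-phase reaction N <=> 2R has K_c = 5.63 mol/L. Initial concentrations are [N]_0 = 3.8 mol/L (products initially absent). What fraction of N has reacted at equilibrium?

X = 0.451

Let X = conversion of N; extent ξ = 3.8·X mol/L.
Concentrations: [N] = 3.8 − 3.8X; [R] = 7.6X.
K_c = [R]^2 / ([N]).
Equating to 5.63 mol/L: the physical root is X = 0.451.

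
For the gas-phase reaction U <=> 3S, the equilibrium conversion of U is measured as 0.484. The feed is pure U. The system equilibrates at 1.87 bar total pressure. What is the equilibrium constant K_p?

Basis: 1 mol U initially; let X = conversion of U. Extent ξ = X.
Moles: n_U = 1 − X; n_S = 3X.
Total moles n_T = 1 + 2X.
At X = 0.484: n_U = 0.516, n_S = 1.45, n_T = 1.97.
p_i = (n_i/n_T)·P. K_p = p_S^3 / (p_U) = 5.36 bar^2.

K_p = 5.36 bar^2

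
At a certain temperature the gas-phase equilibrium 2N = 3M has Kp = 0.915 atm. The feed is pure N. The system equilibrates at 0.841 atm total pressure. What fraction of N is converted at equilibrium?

Basis: 1 mol N initially; let X = conversion of N. Extent ξ = 0.5X.
Moles: n_N = 1 − X; n_M = 1.5X.
n_T = Σnᵢ = 1 + 0.5X.
y_i = n_i/n_T, p_i = y_i·P. Kp = p_M^3 / (p_N^2).
Substituting and setting equal to 0.915 atm gives a polynomial in X; the root in (0,1) is X = 0.478.

X = 0.478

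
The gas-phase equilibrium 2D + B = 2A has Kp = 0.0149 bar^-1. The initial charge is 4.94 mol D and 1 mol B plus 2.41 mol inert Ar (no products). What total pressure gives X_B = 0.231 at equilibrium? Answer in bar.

P = 7.54 bar

Basis: 1 mol B initially; let X = conversion of B. Extent ξ = X.
Moles: n_D = 4.94 − 2X; n_B = 1 − X; n_A = 2X; n_I = 2.41 (inert).
Summing: n_T = 8.35 − X.
Kp = p_A^2 / (p_D^2 p_B) with p_i = (n_i/n_T)·P.
At X = 0.231: the mole-fraction product g(X) = Π y_i^ν_i = 0.1124. Since Kp = g(X)·P^{-1}, P = (g/Kp)^(1/1) = (0.1124/0.0149)^(1/1) = 7.54 bar.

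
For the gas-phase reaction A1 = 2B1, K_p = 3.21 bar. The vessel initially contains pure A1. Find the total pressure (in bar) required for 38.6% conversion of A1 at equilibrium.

Basis: 1 mol A1 initially; let X = conversion of A1. Extent ξ = X.
Moles: n_A1 = 1 − X; n_B1 = 2X.
Total moles n_T = 1 + X.
K_p = p_B1^2 / (p_A1) with p_i = (n_i/n_T)·P.
At X = 0.386: the mole-fraction product g(X) = Π y_i^ν_i = 0.7003. Since K_p = g(X)·P^{1}, P = (K_p/g)^(1/1) = (3.21/0.7003)^(1/1) = 4.58 bar.

P = 4.58 bar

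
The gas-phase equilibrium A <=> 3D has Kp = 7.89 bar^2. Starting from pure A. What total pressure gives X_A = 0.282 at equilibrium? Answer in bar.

Let X = conversion of A (basis 1 mol A); extent of reaction ξ = X.
At extent ξ: n_A = 1 − X; n_D = 3X.
n_T = Σnᵢ = 1 + 2X.
Kp = p_D^3 / (p_A) with p_i = (n_i/n_T)·P.
At X = 0.282: the mole-fraction product g(X) = Π y_i^ν_i = 0.3448. Since Kp = g(X)·P^{2}, P = (Kp/g)^(1/2) = (7.89/0.3448)^(1/2) = 4.78 bar.

P = 4.78 bar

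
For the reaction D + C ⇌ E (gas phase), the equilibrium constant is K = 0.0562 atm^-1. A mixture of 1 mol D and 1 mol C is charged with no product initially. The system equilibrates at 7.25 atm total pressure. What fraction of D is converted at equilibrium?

Basis: 1 mol D initially; let X = conversion of D. Extent ξ = X.
At extent ξ: n_D = 1 − X; n_C = 1 − X; n_E = X.
n_T = Σnᵢ = 2 − X.
With p_i = (n_i/n_T)P, K = p_E / (p_D p_C).
Substituting and setting equal to 0.0562 atm^-1 gives a polynomial in X; the root in (0,1) is X = 0.157.

X = 0.157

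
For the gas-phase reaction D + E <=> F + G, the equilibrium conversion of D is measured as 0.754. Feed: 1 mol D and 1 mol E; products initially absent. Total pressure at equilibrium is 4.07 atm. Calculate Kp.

Take 1 mol D as basis and let X be its fractional conversion, so ξ = X.
Mole table: n_D = 1 − X; n_E = 1 − X; n_F = X; n_G = X.
Since Δν = 0, n_T = 2 throughout.
At X = 0.754: n_D = 0.246, n_E = 0.246, n_F = 0.754, n_G = 0.754, n_T = 2.
p_i = (n_i/n_T)·P. Kp = p_F p_G / (p_D p_E) = 9.39.

Kp = 9.39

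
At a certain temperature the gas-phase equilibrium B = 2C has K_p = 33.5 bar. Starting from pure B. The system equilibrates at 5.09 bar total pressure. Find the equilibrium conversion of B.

Let X = conversion of B (basis 1 mol B); extent of reaction ξ = X.
At extent ξ: n_B = 1 − X; n_C = 2X.
Summing: n_T = 1 + X.
With p_i = (n_i/n_T)P, K_p = p_C^2 / (p_B).
Substituting and setting equal to 33.5 bar gives a polynomial in X; the root in (0,1) is X = 0.789.

X = 0.789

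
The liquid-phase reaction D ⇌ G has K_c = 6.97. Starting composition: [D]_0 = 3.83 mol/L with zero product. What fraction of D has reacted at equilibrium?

X = 0.875

Let X = conversion of D; extent ξ = 3.83·X mol/L.
Concentrations: [D] = 3.83 − 3.83X; [G] = 3.83X.
K_c = [G] / ([D]).
This equals 6.97 at X = 0.875 (the root in 0 < X < 1).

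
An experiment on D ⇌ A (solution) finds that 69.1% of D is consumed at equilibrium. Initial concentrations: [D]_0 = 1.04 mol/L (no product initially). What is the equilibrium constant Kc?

Let X = conversion of D.
Concentrations: [D] = 1.04 − 1.04X; [A] = 1.04X.
At X = 0.691: [D] = 0.321, [A] = 0.719.
Kc = [A] / ([D]) = 2.24.

Kc = 2.24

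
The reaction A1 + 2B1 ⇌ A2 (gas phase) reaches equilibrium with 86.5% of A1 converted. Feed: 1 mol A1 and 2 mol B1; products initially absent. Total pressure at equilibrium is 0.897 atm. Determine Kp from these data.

Take 1 mol A1 as basis and let X be its fractional conversion, so ξ = X.
Species balance: n_A1 = 1 − X; n_B1 = 2 − 2X; n_A2 = X.
Summing: n_T = 3 − 2X.
At X = 0.865: n_A1 = 0.135, n_B1 = 0.27, n_A2 = 0.865, n_T = 1.27.
p_i = (n_i/n_T)·P. Kp = p_A2 / (p_A1 p_B1^2) = 176 atm^-2.

Kp = 176 atm^-2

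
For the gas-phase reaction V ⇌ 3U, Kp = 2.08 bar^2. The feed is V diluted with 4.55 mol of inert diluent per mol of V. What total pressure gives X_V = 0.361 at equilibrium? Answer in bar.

Basis: 1 mol V initially; let X = conversion of V. Extent ξ = X.
At extent ξ: n_V = 1 − X; n_U = 3X; n_I = 4.55 (inert).
Total moles n_T = 5.55 + 2X.
Kp = p_U^3 / (p_V) with p_i = (n_i/n_T)·P.
At X = 0.361: the mole-fraction product g(X) = Π y_i^ν_i = 0.05053. Since Kp = g(X)·P^{2}, P = (Kp/g)^(1/2) = (2.08/0.05053)^(1/2) = 6.42 bar.

P = 6.42 bar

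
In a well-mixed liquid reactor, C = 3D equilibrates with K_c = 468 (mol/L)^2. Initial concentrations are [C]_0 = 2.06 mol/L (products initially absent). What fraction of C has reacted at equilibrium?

X = 0.850

Let X = conversion of C; extent ξ = 2.06·X mol/L.
Concentrations: [C] = 2.06 − 2.06X; [D] = 6.18X.
K_c = [D]^3 / ([C]).
Solving K_c = 468 for X ∈ (0,1): X = 0.850.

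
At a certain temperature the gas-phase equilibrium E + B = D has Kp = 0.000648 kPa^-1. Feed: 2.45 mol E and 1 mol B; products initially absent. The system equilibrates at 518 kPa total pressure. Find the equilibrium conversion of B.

X = 0.189

Basis: 1 mol B initially; let X = conversion of B. Extent ξ = X.
Moles: n_E = 2.45 − X; n_B = 1 − X; n_D = X.
Summing: n_T = 3.45 − X.
Mole fractions y_i = n_i/n_T; Kp = p_D / (p_E p_B) with p_i = y_i·P.
Equating to 0.000648 kPa^-1 and solving on 0 < X < 1: X = 0.189.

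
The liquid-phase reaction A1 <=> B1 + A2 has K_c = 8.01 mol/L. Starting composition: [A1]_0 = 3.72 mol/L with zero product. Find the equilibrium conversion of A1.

X = 0.743

Let X = conversion of A1; extent ξ = 3.72·X mol/L.
Concentrations: [A1] = 3.72 − 3.72X; [B1] = 3.72X; [A2] = 3.72X.
K_c = [B1] [A2] / ([A1]).
This equals 8.01 at X = 0.743 (the root in 0 < X < 1).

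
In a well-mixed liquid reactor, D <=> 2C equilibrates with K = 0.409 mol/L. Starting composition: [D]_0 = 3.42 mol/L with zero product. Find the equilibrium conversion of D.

X = 0.159

Let X = conversion of D; extent ξ = 3.42·X mol/L.
Concentrations: [D] = 3.42 − 3.42X; [C] = 6.84X.
K = [C]^2 / ([D]).
Solving K = 0.409 for X ∈ (0,1): X = 0.159.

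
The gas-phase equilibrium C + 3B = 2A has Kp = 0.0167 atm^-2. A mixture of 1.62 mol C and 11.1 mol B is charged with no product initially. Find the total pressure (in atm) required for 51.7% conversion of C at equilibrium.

Let X = conversion of C (basis 1.62 mol C); extent of reaction ξ = 1.62X.
Moles: n_C = 1.62 − 1.62X; n_B = 11.1 − 4.86X; n_A = 3.24X.
Total moles n_T = 12.7 − 3.24X.
Kp = p_A^2 / (p_C p_B^3) with p_i = (n_i/n_T)·P.
At X = 0.517: the mole-fraction product g(X) = Π y_i^ν_i = 0.6908. Since Kp = g(X)·P^{-2}, P = (g/Kp)^(1/2) = (0.6908/0.0167)^(1/2) = 6.43 atm.

P = 6.43 atm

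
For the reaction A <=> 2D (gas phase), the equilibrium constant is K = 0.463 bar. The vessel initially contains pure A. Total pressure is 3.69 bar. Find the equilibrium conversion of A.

Basis: 1 mol A initially; let X = conversion of A. Extent ξ = X.
Moles: n_A = 1 − X; n_D = 2X.
Summing: n_T = 1 + X.
Mole fractions y_i = n_i/n_T; K = p_D^2 / (p_A) with p_i = y_i·P.
Substituting and setting equal to 0.463 bar gives a polynomial in X; the root in (0,1) is X = 0.174.

X = 0.174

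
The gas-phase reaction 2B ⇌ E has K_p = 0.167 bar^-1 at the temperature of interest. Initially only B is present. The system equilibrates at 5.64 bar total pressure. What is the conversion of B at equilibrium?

X = 0.542

Let X = conversion of B (basis 1 mol B); extent of reaction ξ = 0.5X.
Mole table: n_B = 1 − X; n_E = 0.5X.
Summing: n_T = 1 − 0.5X.
Mole fractions y_i = n_i/n_T; K_p = p_E / (p_B^2) with p_i = y_i·P.
This yields a degree-2 equation in X; solving on (0,1), X = 0.542.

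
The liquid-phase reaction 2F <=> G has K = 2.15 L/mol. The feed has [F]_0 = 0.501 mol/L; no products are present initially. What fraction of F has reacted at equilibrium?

Let X = conversion of F; extent ξ = 0.501X/2 mol/L.
Concentrations: [F] = 0.501 − 0.501X; [G] = 0.251X.
K = [G] / ([F]^2).
This equals 2.15 at X = 0.512 (the root in 0 < X < 1).

X = 0.512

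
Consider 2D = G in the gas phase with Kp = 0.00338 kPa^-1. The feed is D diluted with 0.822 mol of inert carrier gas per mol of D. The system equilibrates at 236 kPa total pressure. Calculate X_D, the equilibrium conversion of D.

Take 1 mol D as basis and let X be its fractional conversion, so ξ = 0.5X.
Species balance: n_D = 1 − X; n_G = 0.5X; n_I = 0.822 (inert).
n_T = Σnᵢ = 1.82 − 0.5X.
Mole fractions y_i = n_i/n_T; Kp = p_G / (p_D^2) with p_i = y_i·P.
This yields a degree-2 equation in X; solving on (0,1), X = 0.378.

X = 0.378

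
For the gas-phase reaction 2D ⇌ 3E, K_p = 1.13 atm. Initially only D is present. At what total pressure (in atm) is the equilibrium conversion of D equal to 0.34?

P = 4.34 atm

Basis: 1 mol D initially; let X = conversion of D. Extent ξ = 0.5X.
Moles: n_D = 1 − X; n_E = 1.5X.
n_T = Σnᵢ = 1 + 0.5X.
K_p = p_E^3 / (p_D^2) with p_i = (n_i/n_T)·P.
At X = 0.34: the mole-fraction product g(X) = Π y_i^ν_i = 0.2603. Since K_p = g(X)·P^{1}, P = (K_p/g)^(1/1) = (1.13/0.2603)^(1/1) = 4.34 atm.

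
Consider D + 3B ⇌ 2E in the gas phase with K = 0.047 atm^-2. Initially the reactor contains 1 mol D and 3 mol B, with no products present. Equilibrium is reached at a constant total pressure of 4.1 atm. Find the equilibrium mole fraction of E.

y_E = 0.190

Take 1 mol D as basis and let X be its fractional conversion, so ξ = X.
Moles: n_D = 1 − X; n_B = 3 − 3X; n_E = 2X.
Summing: n_T = 4 − 2X.
Mole fractions y_i = n_i/n_T; K = p_E^2 / (p_D p_B^3) with p_i = y_i·P.
Setting this equal to 0.047 atm^-2 and taking the physical root (0 < X < 1) gives X = 0.319.
Then n_E = 0.637, n_T = 3.36, so y_E = 0.190.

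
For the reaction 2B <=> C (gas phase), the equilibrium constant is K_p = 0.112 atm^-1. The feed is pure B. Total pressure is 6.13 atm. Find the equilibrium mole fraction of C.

Let X = conversion of B (basis 1 mol B); extent of reaction ξ = 0.5X.
Mole table: n_B = 1 − X; n_C = 0.5X.
Total moles n_T = 1 − 0.5X.
y_i = n_i/n_T, p_i = y_i·P. K_p = p_C / (p_B^2).
Equating to 0.112 atm^-1 and solving on 0 < X < 1: X = 0.483.
Then n_C = 0.242, n_T = 0.758, so y_C = 0.319.

y_C = 0.319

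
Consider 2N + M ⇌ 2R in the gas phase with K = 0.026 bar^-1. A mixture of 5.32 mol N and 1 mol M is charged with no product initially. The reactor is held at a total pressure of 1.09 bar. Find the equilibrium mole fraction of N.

y_N = 0.812

Let X = conversion of M (basis 1 mol M); extent of reaction ξ = X.
At extent ξ: n_N = 5.32 − 2X; n_M = 1 − X; n_R = 2X.
Total moles n_T = 6.32 − X.
y_i = n_i/n_T, p_i = y_i·P. K = p_R^2 / (p_N^2 p_M).
Substituting and setting equal to 0.026 bar^-1 gives a polynomial in X; the root in (0,1) is X = 0.156.
Then n_N = 5.01, n_T = 6.16, so y_N = 0.812.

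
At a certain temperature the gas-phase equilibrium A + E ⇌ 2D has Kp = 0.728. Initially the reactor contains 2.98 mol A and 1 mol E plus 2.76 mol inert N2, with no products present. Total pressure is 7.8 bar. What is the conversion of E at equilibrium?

X = 0.484

Take 1 mol E as basis and let X be its fractional conversion, so ξ = X.
Mole table: n_A = 2.98 − X; n_E = 1 − X; n_D = 2X; n_I = 2.76 (inert).
Since Δν = 0, n_T = 6.74 throughout.
With p_i = (n_i/n_T)P, Kp = p_D^2 / (p_A p_E).
Substituting and setting equal to 0.728 gives a polynomial in X; the root in (0,1) is X = 0.484.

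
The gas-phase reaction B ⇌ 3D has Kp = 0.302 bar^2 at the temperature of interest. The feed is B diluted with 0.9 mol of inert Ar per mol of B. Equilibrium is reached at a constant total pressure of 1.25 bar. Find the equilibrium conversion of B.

X = 0.315

Take 1 mol B as basis and let X be its fractional conversion, so ξ = X.
Species balance: n_B = 1 − X; n_D = 3X; n_I = 0.9 (inert).
Total moles n_T = 1.9 + 2X.
y_i = n_i/n_T, p_i = y_i·P. Kp = p_D^3 / (p_B).
This yields a degree-3 equation in X; solving on (0,1), X = 0.315.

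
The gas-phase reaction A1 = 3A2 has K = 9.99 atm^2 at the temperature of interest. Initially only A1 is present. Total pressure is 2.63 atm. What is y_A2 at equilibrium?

Basis: 1 mol A1 initially; let X = conversion of A1. Extent ξ = X.
Moles: n_A1 = 1 − X; n_A2 = 3X.
Summing: n_T = 1 + 2X.
y_i = n_i/n_T, p_i = y_i·P. K = p_A2^3 / (p_A1).
Substituting and setting equal to 9.99 atm^2 gives a polynomial in X; the root in (0,1) is X = 0.474.
Then n_A2 = 1.42, n_T = 1.95, so y_A2 = 0.730.

y_A2 = 0.730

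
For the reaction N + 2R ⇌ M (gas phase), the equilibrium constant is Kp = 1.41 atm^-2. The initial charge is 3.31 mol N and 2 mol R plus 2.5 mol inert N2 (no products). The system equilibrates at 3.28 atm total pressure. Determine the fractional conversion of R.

X = 0.601

Let X = conversion of R (basis 2 mol R); extent of reaction ξ = X.
Moles: n_N = 3.31 − X; n_R = 2 − 2X; n_M = X; n_I = 2.5 (inert).
n_T = Σnᵢ = 7.81 − 2X.
y_i = n_i/n_T, p_i = y_i·P. Kp = p_M / (p_N p_R^2).
Substituting and setting equal to 1.41 atm^-2 gives a polynomial in X; the root in (0,1) is X = 0.601.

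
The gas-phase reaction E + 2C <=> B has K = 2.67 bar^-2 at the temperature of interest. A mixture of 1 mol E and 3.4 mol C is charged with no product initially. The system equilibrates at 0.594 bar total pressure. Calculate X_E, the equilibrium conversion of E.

X = 0.335

Take 1 mol E as basis and let X be its fractional conversion, so ξ = X.
Species balance: n_E = 1 − X; n_C = 3.4 − 2X; n_B = X.
n_T = Σnᵢ = 4.4 − 2X.
With p_i = (n_i/n_T)P, K = p_B / (p_E p_C^2).
Equating to 2.67 bar^-2 and solving on 0 < X < 1: X = 0.335.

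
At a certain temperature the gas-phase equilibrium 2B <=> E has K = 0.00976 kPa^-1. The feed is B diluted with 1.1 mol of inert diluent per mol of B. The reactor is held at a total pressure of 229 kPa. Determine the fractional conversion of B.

X = 0.533

Let X = conversion of B (basis 1 mol B); extent of reaction ξ = 0.5X.
Species balance: n_B = 1 − X; n_E = 0.5X; n_I = 1.1 (inert).
Total moles n_T = 2.1 − 0.5X.
With p_i = (n_i/n_T)P, K = p_E / (p_B^2).
Equating to 0.00976 kPa^-1 and solving on 0 < X < 1: X = 0.533.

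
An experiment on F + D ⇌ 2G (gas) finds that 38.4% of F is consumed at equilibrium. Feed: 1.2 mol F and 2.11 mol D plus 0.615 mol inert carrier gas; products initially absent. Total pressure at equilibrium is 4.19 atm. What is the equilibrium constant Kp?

Kp = 0.697

Take 1.2 mol F as basis and let X be its fractional conversion, so ξ = 1.2X.
Species balance: n_F = 1.2 − 1.2X; n_D = 2.11 − 1.2X; n_G = 2.4X; n_I = 0.615 (inert).
Total moles n_T = 3.92 (Δν = 0, constant).
At X = 0.384: n_F = 0.739, n_D = 1.65, n_G = 0.922, n_T = 3.92.
p_i = (n_i/n_T)·P. Kp = p_G^2 / (p_F p_D) = 0.697.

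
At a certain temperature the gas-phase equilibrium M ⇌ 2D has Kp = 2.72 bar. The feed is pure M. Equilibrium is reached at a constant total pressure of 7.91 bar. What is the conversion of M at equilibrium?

Let X = conversion of M (basis 1 mol M); extent of reaction ξ = X.
Species balance: n_M = 1 − X; n_D = 2X.
n_T = Σnᵢ = 1 + X.
Mole fractions y_i = n_i/n_T; Kp = p_D^2 / (p_M) with p_i = y_i·P.
Equating to 2.72 bar and solving on 0 < X < 1: X = 0.281.

X = 0.281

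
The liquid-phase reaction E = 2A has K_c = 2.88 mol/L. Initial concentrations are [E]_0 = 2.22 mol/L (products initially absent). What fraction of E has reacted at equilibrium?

Let X = conversion of E; extent ξ = 2.22·X mol/L.
Concentrations: [E] = 2.22 − 2.22X; [A] = 4.44X.
K_c = [A]^2 / ([E]).
Solving K_c = 2.88 for X ∈ (0,1): X = 0.430.

X = 0.430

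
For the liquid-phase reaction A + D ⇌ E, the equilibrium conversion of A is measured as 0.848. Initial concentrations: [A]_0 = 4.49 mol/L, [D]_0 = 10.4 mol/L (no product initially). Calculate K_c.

K_c = 0.846 L/mol

Let X = conversion of A.
Concentrations: [A] = 4.49 − 4.49X; [D] = 10.4 − 4.49X; [E] = 4.49X.
At X = 0.848: [A] = 0.682, [D] = 6.59, [E] = 3.81.
K_c = [E] / ([A] [D]) = 0.846 L/mol.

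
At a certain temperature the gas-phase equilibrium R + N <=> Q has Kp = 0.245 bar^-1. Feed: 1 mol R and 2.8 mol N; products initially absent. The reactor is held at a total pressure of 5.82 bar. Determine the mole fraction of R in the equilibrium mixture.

y_R = 0.152

Basis: 1 mol R initially; let X = conversion of R. Extent ξ = X.
Mole table: n_R = 1 − X; n_N = 2.8 − X; n_Q = X.
Summing: n_T = 3.8 − X.
y_i = n_i/n_T, p_i = y_i·P. Kp = p_Q / (p_R p_N).
This yields a degree-2 equation in X; solving on (0,1), X = 0.498.
Then n_R = 0.502, n_T = 3.3, so y_R = 0.152.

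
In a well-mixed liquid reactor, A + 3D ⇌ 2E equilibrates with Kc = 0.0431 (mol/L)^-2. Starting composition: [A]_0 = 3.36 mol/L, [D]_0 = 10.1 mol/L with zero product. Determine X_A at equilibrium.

Let X = conversion of A; extent ξ = 3.36·X mol/L.
Concentrations: [A] = 3.36 − 3.36X; [D] = 10.1 − 10.1X; [E] = 6.72X.
Kc = [E]^2 / ([A] [D]^3).
Setting equal to 0.0431 and solving for X on (0,1) gives X = 0.484.

X = 0.484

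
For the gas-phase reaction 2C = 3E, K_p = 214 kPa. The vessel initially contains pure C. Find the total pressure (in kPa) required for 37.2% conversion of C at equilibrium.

P = 576 kPa

Basis: 1 mol C initially; let X = conversion of C. Extent ξ = 0.5X.
Mole table: n_C = 1 − X; n_E = 1.5X.
n_T = Σnᵢ = 1 + 0.5X.
K_p = p_E^3 / (p_C^2) with p_i = (n_i/n_T)·P.
At X = 0.372: the mole-fraction product g(X) = Π y_i^ν_i = 0.3714. Since K_p = g(X)·P^{1}, P = (K_p/g)^(1/1) = (214/0.3714)^(1/1) = 576 kPa.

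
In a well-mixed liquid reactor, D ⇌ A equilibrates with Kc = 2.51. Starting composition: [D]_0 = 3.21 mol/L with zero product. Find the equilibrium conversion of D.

X = 0.715

Let X = conversion of D; extent ξ = 3.21·X mol/L.
Concentrations: [D] = 3.21 − 3.21X; [A] = 3.21X.
Kc = [A] / ([D]).
Equating to 2.51: the physical root is X = 0.715.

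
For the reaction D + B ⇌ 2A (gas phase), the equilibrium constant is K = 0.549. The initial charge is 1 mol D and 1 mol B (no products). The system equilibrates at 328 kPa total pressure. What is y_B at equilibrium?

Basis: 1 mol D initially; let X = conversion of D. Extent ξ = X.
At extent ξ: n_D = 1 − X; n_B = 1 − X; n_A = 2X.
n_T stays at 2 (no change in mole number).
Mole fractions y_i = n_i/n_T; K = p_A^2 / (p_D p_B) with p_i = y_i·P.
Equating to 0.549 and solving on 0 < X < 1: X = 0.270.
Then n_B = 0.73, n_T = 2, so y_B = 0.365.

y_B = 0.365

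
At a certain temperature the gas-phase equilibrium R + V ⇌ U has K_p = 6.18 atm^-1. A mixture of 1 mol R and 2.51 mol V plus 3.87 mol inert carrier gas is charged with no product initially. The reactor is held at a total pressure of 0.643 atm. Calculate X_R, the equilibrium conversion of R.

X = 0.534

Take 1 mol R as basis and let X be its fractional conversion, so ξ = X.
Species balance: n_R = 1 − X; n_V = 2.51 − X; n_U = X; n_I = 3.87 (inert).
Total moles n_T = 7.38 − X.
With p_i = (n_i/n_T)P, K_p = p_U / (p_R p_V).
Substituting and setting equal to 6.18 atm^-1 gives a polynomial in X; the root in (0,1) is X = 0.534.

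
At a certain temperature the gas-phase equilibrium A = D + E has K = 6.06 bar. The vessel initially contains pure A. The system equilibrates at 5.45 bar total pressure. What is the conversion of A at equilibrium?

Basis: 1 mol A initially; let X = conversion of A. Extent ξ = X.
Species balance: n_A = 1 − X; n_D = X; n_E = X.
n_T = Σnᵢ = 1 + X.
Mole fractions y_i = n_i/n_T; K = p_D p_E / (p_A) with p_i = y_i·P.
Substituting and setting equal to 6.06 bar gives a polynomial in X; the root in (0,1) is X = 0.726.

X = 0.726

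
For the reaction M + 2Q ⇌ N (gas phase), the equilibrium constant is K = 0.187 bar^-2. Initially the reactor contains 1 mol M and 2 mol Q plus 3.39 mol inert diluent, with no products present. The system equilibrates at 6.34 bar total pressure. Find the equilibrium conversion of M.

Take 1 mol M as basis and let X be its fractional conversion, so ξ = X.
At extent ξ: n_M = 1 − X; n_Q = 2 − 2X; n_N = X; n_I = 3.39 (inert).
n_T = Σnᵢ = 6.39 − 2X.
With p_i = (n_i/n_T)P, K = p_N / (p_M p_Q^2).
Substituting and setting equal to 0.187 bar^-2 gives a polynomial in X; the root in (0,1) is X = 0.304.

X = 0.304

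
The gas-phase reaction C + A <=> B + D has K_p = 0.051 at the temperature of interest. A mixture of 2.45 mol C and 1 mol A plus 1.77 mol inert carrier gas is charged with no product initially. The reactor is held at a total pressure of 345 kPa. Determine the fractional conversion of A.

Let X = conversion of A (basis 1 mol A); extent of reaction ξ = X.
Mole table: n_C = 2.45 − X; n_A = 1 − X; n_B = X; n_D = X; n_I = 1.77 (inert).
Since Δν = 0, n_T = 5.22 throughout.
With p_i = (n_i/n_T)P, K_p = p_B p_D / (p_C p_A).
Setting this equal to 0.051 and taking the physical root (0 < X < 1) gives X = 0.282.

X = 0.282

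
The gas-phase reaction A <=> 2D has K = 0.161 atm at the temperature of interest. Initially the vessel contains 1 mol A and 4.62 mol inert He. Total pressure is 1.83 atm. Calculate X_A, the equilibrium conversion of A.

X = 0.302

Take 1 mol A as basis and let X be its fractional conversion, so ξ = X.
Species balance: n_A = 1 − X; n_D = 2X; n_I = 4.62 (inert).
Summing: n_T = 5.62 + X.
With p_i = (n_i/n_T)P, K = p_D^2 / (p_A).
Substituting and setting equal to 0.161 atm gives a polynomial in X; the root in (0,1) is X = 0.302.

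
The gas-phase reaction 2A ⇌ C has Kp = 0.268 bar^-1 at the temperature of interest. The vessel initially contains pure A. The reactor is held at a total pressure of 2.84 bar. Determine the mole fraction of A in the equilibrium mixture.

Let X = conversion of A (basis 1 mol A); extent of reaction ξ = 0.5X.
Moles: n_A = 1 − X; n_C = 0.5X.
Summing: n_T = 1 − 0.5X.
With p_i = (n_i/n_T)P, Kp = p_C / (p_A^2).
Equating to 0.268 bar^-1 and solving on 0 < X < 1: X = 0.503.
Then n_A = 0.497, n_T = 0.749, so y_A = 0.664.

y_A = 0.664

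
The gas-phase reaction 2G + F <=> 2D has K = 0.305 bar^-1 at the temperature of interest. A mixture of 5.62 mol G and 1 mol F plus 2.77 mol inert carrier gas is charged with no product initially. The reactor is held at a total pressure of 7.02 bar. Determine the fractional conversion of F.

Basis: 1 mol F initially; let X = conversion of F. Extent ξ = X.
Moles: n_G = 5.62 − 2X; n_F = 1 − X; n_D = 2X; n_I = 2.77 (inert).
n_T = Σnᵢ = 9.39 − X.
y_i = n_i/n_T, p_i = y_i·P. K = p_D^2 / (p_G^2 p_F).
This yields a degree-3 equation in X; solving on (0,1), X = 0.642.

X = 0.642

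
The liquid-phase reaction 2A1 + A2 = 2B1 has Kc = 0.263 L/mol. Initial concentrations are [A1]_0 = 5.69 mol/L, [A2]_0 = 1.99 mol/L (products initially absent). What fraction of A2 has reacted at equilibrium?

Let X = conversion of A2; extent ξ = 1.99·X mol/L.
Concentrations: [A1] = 5.69 − 3.98X; [A2] = 1.99 − 1.99X; [B1] = 3.98X.
Kc = [B1]^2 / ([A1]^2 [A2]).
Solving Kc = 0.263 for X ∈ (0,1): X = 0.488.

X = 0.488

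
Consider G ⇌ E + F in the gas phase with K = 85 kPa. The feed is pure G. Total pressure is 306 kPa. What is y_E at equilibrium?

Take 1 mol G as basis and let X be its fractional conversion, so ξ = X.
Moles: n_G = 1 − X; n_E = X; n_F = X.
Summing: n_T = 1 + X.
Mole fractions y_i = n_i/n_T; K = p_E p_F / (p_G) with p_i = y_i·P.
Substituting and setting equal to 85 kPa gives a polynomial in X; the root in (0,1) is X = 0.466.
Then n_E = 0.466, n_T = 1.47, so y_E = 0.318.

y_E = 0.318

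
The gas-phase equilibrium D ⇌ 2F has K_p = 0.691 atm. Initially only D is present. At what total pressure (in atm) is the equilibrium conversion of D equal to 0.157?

P = 6.84 atm

Basis: 1 mol D initially; let X = conversion of D. Extent ξ = X.
Species balance: n_D = 1 − X; n_F = 2X.
n_T = Σnᵢ = 1 + X.
K_p = p_F^2 / (p_D) with p_i = (n_i/n_T)·P.
At X = 0.157: the mole-fraction product g(X) = Π y_i^ν_i = 0.1011. Since K_p = g(X)·P^{1}, P = (K_p/g)^(1/1) = (0.691/0.1011)^(1/1) = 6.84 atm.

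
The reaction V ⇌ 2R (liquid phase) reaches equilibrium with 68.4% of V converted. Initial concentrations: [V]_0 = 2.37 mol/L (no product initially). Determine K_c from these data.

K_c = 14 mol/L

Let X = conversion of V.
Concentrations: [V] = 2.37 − 2.37X; [R] = 4.74X.
At X = 0.684: [V] = 0.749, [R] = 3.24.
K_c = [R]^2 / ([V]) = 14 mol/L.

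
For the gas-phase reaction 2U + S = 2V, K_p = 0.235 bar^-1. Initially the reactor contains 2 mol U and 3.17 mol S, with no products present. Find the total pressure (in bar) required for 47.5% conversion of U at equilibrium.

P = 6.07 bar

Let X = conversion of U (basis 2 mol U); extent of reaction ξ = X.
Moles: n_U = 2 − 2X; n_S = 3.17 − X; n_V = 2X.
n_T = Σnᵢ = 5.17 − X.
K_p = p_V^2 / (p_U^2 p_S) with p_i = (n_i/n_T)·P.
At X = 0.475: the mole-fraction product g(X) = Π y_i^ν_i = 1.426. Since K_p = g(X)·P^{-1}, P = (g/K_p)^(1/1) = (1.426/0.235)^(1/1) = 6.07 bar.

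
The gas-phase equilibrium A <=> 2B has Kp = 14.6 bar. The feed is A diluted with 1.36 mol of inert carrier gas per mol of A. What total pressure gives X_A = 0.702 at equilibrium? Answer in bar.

P = 6.76 bar

Let X = conversion of A (basis 1 mol A); extent of reaction ξ = X.
Species balance: n_A = 1 − X; n_B = 2X; n_I = 1.36 (inert).
Total moles n_T = 2.36 + X.
Kp = p_B^2 / (p_A) with p_i = (n_i/n_T)·P.
At X = 0.702: the mole-fraction product g(X) = Π y_i^ν_i = 2.16. Since Kp = g(X)·P^{1}, P = (Kp/g)^(1/1) = (14.6/2.16)^(1/1) = 6.76 bar.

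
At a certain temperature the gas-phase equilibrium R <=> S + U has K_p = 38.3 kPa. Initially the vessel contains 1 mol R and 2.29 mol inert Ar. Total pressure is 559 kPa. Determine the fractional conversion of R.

Basis: 1 mol R initially; let X = conversion of R. Extent ξ = X.
At extent ξ: n_R = 1 − X; n_S = X; n_U = X; n_I = 2.29 (inert).
Total moles n_T = 3.29 + X.
With p_i = (n_i/n_T)P, K_p = p_S p_U / (p_R).
This yields a degree-2 equation in X; solving on (0,1), X = 0.392.

X = 0.392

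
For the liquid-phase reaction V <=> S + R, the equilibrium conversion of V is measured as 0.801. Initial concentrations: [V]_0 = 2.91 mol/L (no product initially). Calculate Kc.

Let X = conversion of V.
Concentrations: [V] = 2.91 − 2.91X; [S] = 2.91X; [R] = 2.91X.
At X = 0.801: [V] = 0.579, [S] = 2.33, [R] = 2.33.
Kc = [S] [R] / ([V]) = 9.38 mol/L.

Kc = 9.38 mol/L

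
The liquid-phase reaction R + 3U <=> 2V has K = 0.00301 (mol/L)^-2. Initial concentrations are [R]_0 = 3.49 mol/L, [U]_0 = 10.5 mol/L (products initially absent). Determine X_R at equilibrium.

X = 0.268

Let X = conversion of R; extent ξ = 3.49·X mol/L.
Concentrations: [R] = 3.49 − 3.49X; [U] = 10.5 − 10.5X; [V] = 6.98X.
K = [V]^2 / ([R] [U]^3).
Setting equal to 0.00301 and solving for X on (0,1) gives X = 0.268.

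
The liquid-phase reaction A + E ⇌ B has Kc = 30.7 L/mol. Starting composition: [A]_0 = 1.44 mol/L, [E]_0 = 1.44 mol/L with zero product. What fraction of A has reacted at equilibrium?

Let X = conversion of A; extent ξ = 1.44·X mol/L.
Concentrations: [A] = 1.44 − 1.44X; [E] = 1.44 − 1.44X; [B] = 1.44X.
Kc = [B] / ([A] [E]).
Equating to 30.7 L/mol: the physical root is X = 0.860.

X = 0.860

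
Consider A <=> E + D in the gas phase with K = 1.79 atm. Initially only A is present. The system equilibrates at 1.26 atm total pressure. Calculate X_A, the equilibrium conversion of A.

Basis: 1 mol A initially; let X = conversion of A. Extent ξ = X.
Moles: n_A = 1 − X; n_E = X; n_D = X.
Summing: n_T = 1 + X.
Mole fractions y_i = n_i/n_T; K = p_E p_D / (p_A) with p_i = y_i·P.
Equating to 1.79 atm and solving on 0 < X < 1: X = 0.766.

X = 0.766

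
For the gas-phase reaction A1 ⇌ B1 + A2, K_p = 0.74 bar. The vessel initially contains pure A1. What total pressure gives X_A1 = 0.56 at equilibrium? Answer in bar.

Basis: 1 mol A1 initially; let X = conversion of A1. Extent ξ = X.
Mole table: n_A1 = 1 − X; n_B1 = X; n_A2 = X.
n_T = Σnᵢ = 1 + X.
K_p = p_B1 p_A2 / (p_A1) with p_i = (n_i/n_T)·P.
At X = 0.56: the mole-fraction product g(X) = Π y_i^ν_i = 0.4569. Since K_p = g(X)·P^{1}, P = (K_p/g)^(1/1) = (0.74/0.4569)^(1/1) = 1.62 bar.

P = 1.62 bar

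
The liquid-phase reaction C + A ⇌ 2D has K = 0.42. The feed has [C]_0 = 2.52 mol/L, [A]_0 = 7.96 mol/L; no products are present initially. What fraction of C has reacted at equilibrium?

Let X = conversion of C; extent ξ = 2.52·X mol/L.
Concentrations: [C] = 2.52 − 2.52X; [A] = 7.96 − 2.52X; [D] = 5.04X.
K = [D]^2 / ([C] [A]).
This equals 0.42 at X = 0.412 (the root in 0 < X < 1).

X = 0.412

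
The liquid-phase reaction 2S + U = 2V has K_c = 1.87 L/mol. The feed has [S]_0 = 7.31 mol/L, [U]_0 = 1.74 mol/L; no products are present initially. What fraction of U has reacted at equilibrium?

X = 0.855

Let X = conversion of U; extent ξ = 1.74·X mol/L.
Concentrations: [S] = 7.31 − 3.48X; [U] = 1.74 − 1.74X; [V] = 3.48X.
K_c = [V]^2 / ([S]^2 [U]).
Setting equal to 1.87 and solving for X on (0,1) gives X = 0.855.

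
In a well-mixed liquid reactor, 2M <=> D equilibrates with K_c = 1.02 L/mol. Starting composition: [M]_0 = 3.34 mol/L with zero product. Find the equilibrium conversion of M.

X = 0.683

Let X = conversion of M; extent ξ = 3.34X/2 mol/L.
Concentrations: [M] = 3.34 − 3.34X; [D] = 1.67X.
K_c = [D] / ([M]^2).
This equals 1.02 at X = 0.683 (the root in 0 < X < 1).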